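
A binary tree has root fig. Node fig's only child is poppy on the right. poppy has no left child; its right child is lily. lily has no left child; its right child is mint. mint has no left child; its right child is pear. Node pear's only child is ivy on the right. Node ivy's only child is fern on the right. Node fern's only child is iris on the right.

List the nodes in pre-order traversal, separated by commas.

fig, poppy, lily, mint, pear, ivy, fern, iris

Pre-order visits the node, then its left subtree, then its right subtree.
Visit fig.
At fig: no left child.
At fig: go right to poppy.
  Visit poppy.
  At poppy: no left child.
  At poppy: go right to lily.
    Visit lily.
    At lily: no left child.
    At lily: go right to mint.
      Visit mint.
      At mint: no left child.
      At mint: go right to pear.
        Visit pear.
        At pear: no left child.
        At pear: go right to ivy.
          Visit ivy.
          At ivy: no left child.
          At ivy: go right to fern.
            Visit fern.
            At fern: no left child.
            At fern: go right to iris.
              iris is a leaf — visit iris.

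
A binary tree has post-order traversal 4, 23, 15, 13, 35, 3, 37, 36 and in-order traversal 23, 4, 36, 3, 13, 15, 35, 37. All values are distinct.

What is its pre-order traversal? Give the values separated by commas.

36, 23, 4, 37, 3, 35, 13, 15

The last element of post-order is the root; it splits in-order into left and right subtrees.
Root 36: left subtree has 2 nodes {23, 4}, right has 5 {3, 13, 15, 35, 37}.
  Root 23: left subtree has 0 nodes { }, right has 1 {4}.
  Root 37: left subtree has 4 nodes {3, 13, 15, 35}, right has 0 { }.
    Root 3: left subtree has 0 nodes { }, right has 3 {13, 15, 35}.
      Root 35: left subtree has 2 nodes {13, 15}, right has 0 { }.
        Root 13: left subtree has 0 nodes { }, right has 1 {15}.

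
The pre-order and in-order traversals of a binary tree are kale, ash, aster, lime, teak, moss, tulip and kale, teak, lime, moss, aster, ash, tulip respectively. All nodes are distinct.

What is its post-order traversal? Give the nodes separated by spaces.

The first element of pre-order is the root; it splits in-order into left and right subtrees.
Root kale: left subtree has 0 nodes { }, right has 6 {teak, lime, moss, aster, ash, tulip}.
  Root ash: left subtree has 4 nodes {teak, lime, moss, aster}, right has 1 {tulip}.
    Root aster: left subtree has 3 nodes {teak, lime, moss}, right has 0 { }.
      Root lime: left subtree has 1 node {teak}, right has 1 {moss}.

teak moss lime aster tulip ash kale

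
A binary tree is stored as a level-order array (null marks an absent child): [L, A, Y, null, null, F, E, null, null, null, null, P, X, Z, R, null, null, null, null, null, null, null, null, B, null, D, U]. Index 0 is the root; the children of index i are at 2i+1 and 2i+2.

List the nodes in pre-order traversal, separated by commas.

L, A, Y, F, P, B, X, D, U, E, Z, R

Pre-order visits the node, then its left subtree, then its right subtree.
Visit L.
At L: go left to A.
  A is a leaf — visit A.
At L: go right to Y.
  Visit Y.
  At Y: go left to F.
    Visit F.
    At F: go left to P.
      Visit P.
      At P: go left to B.
        B is a leaf — visit B.
      At P: no right child.
    At F: go right to X.
      Visit X.
      At X: go left to D.
        D is a leaf — visit D.
      At X: go right to U.
        U is a leaf — visit U.
  At Y: go right to E.
    Visit E.
    At E: go left to Z.
      Z is a leaf — visit Z.
    At E: go right to R.
      R is a leaf — visit R.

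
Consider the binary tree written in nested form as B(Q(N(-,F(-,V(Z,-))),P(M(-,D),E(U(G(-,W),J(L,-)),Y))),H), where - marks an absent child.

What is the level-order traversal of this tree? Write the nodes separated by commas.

B, Q, H, N, P, F, M, E, V, D, U, Y, Z, G, J, W, L

Level-order visits nodes level by level from the root, left to right within each level.
Level 0: B
Level 1: Q, H
Level 2: N, P
Level 3: F, M, E
Level 4: V, D, U, Y
Level 5: Z, G, J
Level 6: W, L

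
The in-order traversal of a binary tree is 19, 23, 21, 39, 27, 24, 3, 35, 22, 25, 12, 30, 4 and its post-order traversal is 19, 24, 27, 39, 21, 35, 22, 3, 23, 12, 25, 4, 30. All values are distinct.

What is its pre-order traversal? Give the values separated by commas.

The last element of post-order is the root; it splits in-order into left and right subtrees.
Root 30: left subtree has 11 nodes {19, 23, 21, 39, 27, 24, 3, 35, 22, 25, 12}, right has 1 {4}.
  Root 25: left subtree has 9 nodes {19, 23, 21, 39, 27, 24, 3, 35, 22}, right has 1 {12}.
    Root 23: left subtree has 1 node {19}, right has 7 {21, 39, 27, 24, 3, 35, 22}.
      Root 3: left subtree has 4 nodes {21, 39, 27, 24}, right has 2 {35, 22}.
        Root 21: left subtree has 0 nodes { }, right has 3 {39, 27, 24}.
          Root 39: left subtree has 0 nodes { }, right has 2 {27, 24}.
            Root 27: left subtree has 0 nodes { }, right has 1 {24}.
        Root 22: left subtree has 1 node {35}, right has 0 { }.

30, 25, 23, 19, 3, 21, 39, 27, 24, 22, 35, 12, 4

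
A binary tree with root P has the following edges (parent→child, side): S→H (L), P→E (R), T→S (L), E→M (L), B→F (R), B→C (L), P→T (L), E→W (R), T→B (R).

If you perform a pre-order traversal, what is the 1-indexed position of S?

3

Pre-order visits the node, then its left subtree, then its right subtree.
Visit P.
At P: go left to T.
  Visit T.
  At T: go left to S.
    Visit S.
    At S: go left to H.
      H is a leaf — visit H.
    At S: no right child.
  At T: go right to B.
    Visit B.
    At B: go left to C.
      C is a leaf — visit C.
    At B: go right to F.
      F is a leaf — visit F.
At P: go right to E.
  Visit E.
  At E: go left to M.
    M is a leaf — visit M.
  At E: go right to W.
    W is a leaf — visit W.
Full pre-order sequence: P, T, S, H, B, C, F, E, M, W.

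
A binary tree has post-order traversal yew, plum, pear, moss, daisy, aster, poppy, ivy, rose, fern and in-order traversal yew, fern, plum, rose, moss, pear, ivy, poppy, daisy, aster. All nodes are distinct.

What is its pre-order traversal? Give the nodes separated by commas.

fern, yew, rose, plum, ivy, moss, pear, poppy, aster, daisy

The last element of post-order is the root; it splits in-order into left and right subtrees.
Root fern: left subtree has 1 node {yew}, right has 8 {plum, rose, moss, pear, ivy, poppy, daisy, aster}.
  Root rose: left subtree has 1 node {plum}, right has 6 {moss, pear, ivy, poppy, daisy, aster}.
    Root ivy: left subtree has 2 nodes {moss, pear}, right has 3 {poppy, daisy, aster}.
      Root moss: left subtree has 0 nodes { }, right has 1 {pear}.
      Root poppy: left subtree has 0 nodes { }, right has 2 {daisy, aster}.
        Root aster: left subtree has 1 node {daisy}, right has 0 { }.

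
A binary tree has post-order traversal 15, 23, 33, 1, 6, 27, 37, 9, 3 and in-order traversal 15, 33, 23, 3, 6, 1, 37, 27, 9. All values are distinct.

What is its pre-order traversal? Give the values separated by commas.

3, 33, 15, 23, 9, 37, 6, 1, 27

The last element of post-order is the root; it splits in-order into left and right subtrees.
Root 3: left subtree has 3 nodes {15, 33, 23}, right has 5 {6, 1, 37, 27, 9}.
  Root 33: left subtree has 1 node {15}, right has 1 {23}.
  Root 9: left subtree has 4 nodes {6, 1, 37, 27}, right has 0 { }.
    Root 37: left subtree has 2 nodes {6, 1}, right has 1 {27}.
      Root 6: left subtree has 0 nodes { }, right has 1 {1}.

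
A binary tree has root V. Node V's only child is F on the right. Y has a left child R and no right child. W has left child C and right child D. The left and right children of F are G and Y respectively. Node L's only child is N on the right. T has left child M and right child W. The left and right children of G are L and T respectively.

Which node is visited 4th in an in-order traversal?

G

In-order visits the left subtree, then the node, then the right subtree.
At V: no left child.
Visit V.
At V: go right to F.
  At F: go left to G.
    At G: go left to L.
      At L: no left child.
      Visit L.
      At L: go right to N.
        N is a leaf — visit N.
    Visit G.
    At G: go right to T.
      At T: go left to M.
        M is a leaf — visit M.
      Visit T.
      At T: go right to W.
        At W: go left to C.
          C is a leaf — visit C.
        Visit W.
        At W: go right to D.
          D is a leaf — visit D.
  Visit F.
  At F: go right to Y.
    At Y: go left to R.
      R is a leaf — visit R.
    Visit Y.
    At Y: no right child.
Full in-order sequence: V, L, N, G, M, T, C, W, D, F, R, Y.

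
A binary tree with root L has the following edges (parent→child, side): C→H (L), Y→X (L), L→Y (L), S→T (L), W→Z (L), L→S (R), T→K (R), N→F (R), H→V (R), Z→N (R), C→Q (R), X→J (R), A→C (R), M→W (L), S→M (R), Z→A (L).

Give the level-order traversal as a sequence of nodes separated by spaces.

Level-order visits nodes level by level from the root, left to right within each level.
Level 0: L
Level 1: Y, S
Level 2: X, T, M
Level 3: J, K, W
Level 4: Z
Level 5: A, N
Level 6: C, F
Level 7: H, Q
Level 8: V

L Y S X T M J K W Z A N C F H Q V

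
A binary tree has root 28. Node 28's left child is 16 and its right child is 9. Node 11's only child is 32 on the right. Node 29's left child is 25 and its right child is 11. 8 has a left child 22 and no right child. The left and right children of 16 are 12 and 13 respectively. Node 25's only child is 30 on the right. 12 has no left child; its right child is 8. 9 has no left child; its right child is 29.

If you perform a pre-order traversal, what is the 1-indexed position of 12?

3

Pre-order visits the node, then its left subtree, then its right subtree.
Visit 28.
At 28: go left to 16.
  Visit 16.
  At 16: go left to 12.
    Visit 12.
    At 12: no left child.
    At 12: go right to 8.
      Visit 8.
      At 8: go left to 22.
        22 is a leaf — visit 22.
      At 8: no right child.
  At 16: go right to 13.
    13 is a leaf — visit 13.
At 28: go right to 9.
  Visit 9.
  At 9: no left child.
  At 9: go right to 29.
    Visit 29.
    At 29: go left to 25.
      Visit 25.
      At 25: no left child.
      At 25: go right to 30.
        30 is a leaf — visit 30.
    At 29: go right to 11.
      Visit 11.
      At 11: no left child.
      At 11: go right to 32.
        32 is a leaf — visit 32.
Full pre-order sequence: 28, 16, 12, 8, 22, 13, 9, 29, 25, 30, 11, 32.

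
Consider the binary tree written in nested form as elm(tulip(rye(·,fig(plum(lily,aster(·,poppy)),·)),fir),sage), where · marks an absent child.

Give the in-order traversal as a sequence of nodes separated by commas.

rye, lily, plum, aster, poppy, fig, tulip, fir, elm, sage

In-order visits the left subtree, then the node, then the right subtree.
At elm: go left to tulip.
  At tulip: go left to rye.
    At rye: no left child.
    Visit rye.
    At rye: go right to fig.
      At fig: go left to plum.
        At plum: go left to lily.
          lily is a leaf — visit lily.
        Visit plum.
        At plum: go right to aster.
          At aster: no left child.
          Visit aster.
          At aster: go right to poppy.
            poppy is a leaf — visit poppy.
      Visit fig.
      At fig: no right child.
  Visit tulip.
  At tulip: go right to fir.
    fir is a leaf — visit fir.
Visit elm.
At elm: go right to sage.
  sage is a leaf — visit sage.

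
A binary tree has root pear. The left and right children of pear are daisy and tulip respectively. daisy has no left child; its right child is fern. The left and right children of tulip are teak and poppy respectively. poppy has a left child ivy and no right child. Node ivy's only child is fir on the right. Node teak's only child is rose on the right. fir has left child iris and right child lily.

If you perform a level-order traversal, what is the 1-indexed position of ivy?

Level-order visits nodes level by level from the root, left to right within each level.
Level 0: pear
Level 1: daisy, tulip
Level 2: fern, teak, poppy
Level 3: rose, ivy
Level 4: fir
Level 5: iris, lily
Full level-order sequence: pear, daisy, tulip, fern, teak, poppy, rose, ivy, fir, iris, lily.

8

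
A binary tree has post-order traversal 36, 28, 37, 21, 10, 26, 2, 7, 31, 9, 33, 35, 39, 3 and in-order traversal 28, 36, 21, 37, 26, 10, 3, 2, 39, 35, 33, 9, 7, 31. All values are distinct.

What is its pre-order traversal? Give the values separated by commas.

3, 26, 21, 28, 36, 37, 10, 39, 2, 35, 33, 9, 31, 7

The last element of post-order is the root; it splits in-order into left and right subtrees.
Root 3: left subtree has 6 nodes {28, 36, 21, 37, 26, 10}, right has 7 {2, 39, 35, 33, 9, 7, 31}.
  Root 26: left subtree has 4 nodes {28, 36, 21, 37}, right has 1 {10}.
    Root 21: left subtree has 2 nodes {28, 36}, right has 1 {37}.
      Root 28: left subtree has 0 nodes { }, right has 1 {36}.
  Root 39: left subtree has 1 node {2}, right has 5 {35, 33, 9, 7, 31}.
    Root 35: left subtree has 0 nodes { }, right has 4 {33, 9, 7, 31}.
      Root 33: left subtree has 0 nodes { }, right has 3 {9, 7, 31}.
        Root 9: left subtree has 0 nodes { }, right has 2 {7, 31}.
          Root 31: left subtree has 1 node {7}, right has 0 { }.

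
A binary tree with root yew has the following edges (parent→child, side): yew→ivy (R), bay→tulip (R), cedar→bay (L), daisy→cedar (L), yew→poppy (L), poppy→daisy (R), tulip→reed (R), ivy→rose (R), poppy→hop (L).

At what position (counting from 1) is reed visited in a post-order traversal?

Post-order visits the left subtree, then the right subtree, then the node.
At yew: go left to poppy.
  At poppy: go left to hop.
    hop is a leaf — visit hop.
  At poppy: go right to daisy.
    At daisy: go left to cedar.
      At cedar: go left to bay.
        At bay: no left child.
        At bay: go right to tulip.
          At tulip: no left child.
          At tulip: go right to reed.
            reed is a leaf — visit reed.
          Visit tulip.
        Visit bay.
      At cedar: no right child.
      Visit cedar.
    At daisy: no right child.
    Visit daisy.
  Visit poppy.
At yew: go right to ivy.
  At ivy: no left child.
  At ivy: go right to rose.
    rose is a leaf — visit rose.
  Visit ivy.
Visit yew.
Full post-order sequence: hop, reed, tulip, bay, cedar, daisy, poppy, rose, ivy, yew.

2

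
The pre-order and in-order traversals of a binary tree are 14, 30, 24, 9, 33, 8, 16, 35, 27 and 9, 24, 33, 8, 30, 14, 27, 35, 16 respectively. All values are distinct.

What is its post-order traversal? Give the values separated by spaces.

9 8 33 24 30 27 35 16 14

The first element of pre-order is the root; it splits in-order into left and right subtrees.
Root 14: left subtree has 5 nodes {9, 24, 33, 8, 30}, right has 3 {27, 35, 16}.
  Root 30: left subtree has 4 nodes {9, 24, 33, 8}, right has 0 { }.
    Root 24: left subtree has 1 node {9}, right has 2 {33, 8}.
      Root 33: left subtree has 0 nodes { }, right has 1 {8}.
  Root 16: left subtree has 2 nodes {27, 35}, right has 0 { }.
    Root 35: left subtree has 1 node {27}, right has 0 { }.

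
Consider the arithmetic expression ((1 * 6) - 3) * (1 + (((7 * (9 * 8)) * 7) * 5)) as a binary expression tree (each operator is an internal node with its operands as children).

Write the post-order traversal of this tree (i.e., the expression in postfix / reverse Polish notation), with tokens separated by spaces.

Post-order on an expression tree gives postfix notation: for each operator, emit left operand, right operand, then the operator.

1 6 * 3 - 1 7 9 8 * * 7 * 5 * + *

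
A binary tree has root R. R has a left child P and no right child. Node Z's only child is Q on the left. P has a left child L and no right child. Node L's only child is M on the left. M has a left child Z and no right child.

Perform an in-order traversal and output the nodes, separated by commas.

Q, Z, M, L, P, R

In-order visits the left subtree, then the node, then the right subtree.
At R: go left to P.
  At P: go left to L.
    At L: go left to M.
      At M: go left to Z.
        At Z: go left to Q.
          Q is a leaf — visit Q.
        Visit Z.
        At Z: no right child.
      Visit M.
      At M: no right child.
    Visit L.
    At L: no right child.
  Visit P.
  At P: no right child.
Visit R.
At R: no right child.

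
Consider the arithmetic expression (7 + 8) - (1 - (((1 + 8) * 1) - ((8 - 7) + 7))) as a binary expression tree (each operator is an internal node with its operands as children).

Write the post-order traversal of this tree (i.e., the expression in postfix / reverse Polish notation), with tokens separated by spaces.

7 8 + 1 1 8 + 1 * 8 7 - 7 + - - -

Post-order on an expression tree gives postfix notation: for each operator, emit left operand, right operand, then the operator.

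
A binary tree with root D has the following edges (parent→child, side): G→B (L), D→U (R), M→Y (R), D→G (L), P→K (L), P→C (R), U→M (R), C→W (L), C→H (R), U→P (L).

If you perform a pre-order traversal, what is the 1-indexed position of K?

Pre-order visits the node, then its left subtree, then its right subtree.
Visit D.
At D: go left to G.
  Visit G.
  At G: go left to B.
    B is a leaf — visit B.
  At G: no right child.
At D: go right to U.
  Visit U.
  At U: go left to P.
    Visit P.
    At P: go left to K.
      K is a leaf — visit K.
    At P: go right to C.
      Visit C.
      At C: go left to W.
        W is a leaf — visit W.
      At C: go right to H.
        H is a leaf — visit H.
  At U: go right to M.
    Visit M.
    At M: no left child.
    At M: go right to Y.
      Y is a leaf — visit Y.
Full pre-order sequence: D, G, B, U, P, K, C, W, H, M, Y.

6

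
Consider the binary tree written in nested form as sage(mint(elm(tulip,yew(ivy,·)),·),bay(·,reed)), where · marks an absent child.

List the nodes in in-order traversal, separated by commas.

tulip, elm, ivy, yew, mint, sage, bay, reed

In-order visits the left subtree, then the node, then the right subtree.
At sage: go left to mint.
  At mint: go left to elm.
    At elm: go left to tulip.
      tulip is a leaf — visit tulip.
    Visit elm.
    At elm: go right to yew.
      At yew: go left to ivy.
        ivy is a leaf — visit ivy.
      Visit yew.
      At yew: no right child.
  Visit mint.
  At mint: no right child.
Visit sage.
At sage: go right to bay.
  At bay: no left child.
  Visit bay.
  At bay: go right to reed.
    reed is a leaf — visit reed.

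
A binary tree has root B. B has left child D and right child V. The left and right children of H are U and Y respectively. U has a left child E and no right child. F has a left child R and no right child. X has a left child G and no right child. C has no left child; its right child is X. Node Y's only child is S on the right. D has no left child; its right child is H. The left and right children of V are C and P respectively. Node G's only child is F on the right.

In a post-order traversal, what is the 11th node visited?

C

Post-order visits the left subtree, then the right subtree, then the node.
At B: go left to D.
  At D: no left child.
  At D: go right to H.
    At H: go left to U.
      At U: go left to E.
        E is a leaf — visit E.
      At U: no right child.
      Visit U.
    At H: go right to Y.
      At Y: no left child.
      At Y: go right to S.
        S is a leaf — visit S.
      Visit Y.
    Visit H.
  Visit D.
At B: go right to V.
  At V: go left to C.
    At C: no left child.
    At C: go right to X.
      At X: go left to G.
        At G: no left child.
        At G: go right to F.
          At F: go left to R.
            R is a leaf — visit R.
          At F: no right child.
          Visit F.
        Visit G.
      At X: no right child.
      Visit X.
    Visit C.
  At V: go right to P.
    P is a leaf — visit P.
  Visit V.
Visit B.
Full post-order sequence: E, U, S, Y, H, D, R, F, G, X, C, P, V, B.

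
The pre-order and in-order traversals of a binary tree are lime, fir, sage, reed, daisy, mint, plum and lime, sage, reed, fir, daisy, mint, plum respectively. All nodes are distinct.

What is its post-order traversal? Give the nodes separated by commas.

The first element of pre-order is the root; it splits in-order into left and right subtrees.
Root lime: left subtree has 0 nodes { }, right has 6 {sage, reed, fir, daisy, mint, plum}.
  Root fir: left subtree has 2 nodes {sage, reed}, right has 3 {daisy, mint, plum}.
    Root sage: left subtree has 0 nodes { }, right has 1 {reed}.
    Root daisy: left subtree has 0 nodes { }, right has 2 {mint, plum}.
      Root mint: left subtree has 0 nodes { }, right has 1 {plum}.

reed, sage, plum, mint, daisy, fir, lime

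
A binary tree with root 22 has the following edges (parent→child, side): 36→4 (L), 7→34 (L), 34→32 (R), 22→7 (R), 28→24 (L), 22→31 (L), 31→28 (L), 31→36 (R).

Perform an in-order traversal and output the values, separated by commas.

24, 28, 31, 4, 36, 22, 34, 32, 7

In-order visits the left subtree, then the node, then the right subtree.
At 22: go left to 31.
  At 31: go left to 28.
    At 28: go left to 24.
      24 is a leaf — visit 24.
    Visit 28.
    At 28: no right child.
  Visit 31.
  At 31: go right to 36.
    At 36: go left to 4.
      4 is a leaf — visit 4.
    Visit 36.
    At 36: no right child.
Visit 22.
At 22: go right to 7.
  At 7: go left to 34.
    At 34: no left child.
    Visit 34.
    At 34: go right to 32.
      32 is a leaf — visit 32.
  Visit 7.
  At 7: no right child.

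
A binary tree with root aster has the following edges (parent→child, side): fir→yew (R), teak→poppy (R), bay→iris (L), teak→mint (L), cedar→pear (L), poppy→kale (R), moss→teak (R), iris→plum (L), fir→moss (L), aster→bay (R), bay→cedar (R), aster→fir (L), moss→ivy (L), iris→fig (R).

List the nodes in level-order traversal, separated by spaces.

aster fir bay moss yew iris cedar ivy teak plum fig pear mint poppy kale

Level-order visits nodes level by level from the root, left to right within each level.
Level 0: aster
Level 1: fir, bay
Level 2: moss, yew, iris, cedar
Level 3: ivy, teak, plum, fig, pear
Level 4: mint, poppy
Level 5: kale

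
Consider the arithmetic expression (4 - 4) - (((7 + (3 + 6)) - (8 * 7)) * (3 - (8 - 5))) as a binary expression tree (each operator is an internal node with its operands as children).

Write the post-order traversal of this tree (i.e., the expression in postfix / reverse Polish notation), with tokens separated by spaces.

Post-order on an expression tree gives postfix notation: for each operator, emit left operand, right operand, then the operator.

4 4 - 7 3 6 + + 8 7 * - 3 8 5 - - * -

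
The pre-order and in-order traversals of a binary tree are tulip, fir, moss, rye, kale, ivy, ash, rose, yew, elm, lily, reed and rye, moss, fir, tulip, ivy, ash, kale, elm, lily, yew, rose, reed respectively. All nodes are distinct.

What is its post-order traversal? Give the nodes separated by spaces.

The first element of pre-order is the root; it splits in-order into left and right subtrees.
Root tulip: left subtree has 3 nodes {rye, moss, fir}, right has 8 {ivy, ash, kale, elm, lily, yew, rose, reed}.
  Root fir: left subtree has 2 nodes {rye, moss}, right has 0 { }.
    Root moss: left subtree has 1 node {rye}, right has 0 { }.
  Root kale: left subtree has 2 nodes {ivy, ash}, right has 5 {elm, lily, yew, rose, reed}.
    Root ivy: left subtree has 0 nodes { }, right has 1 {ash}.
    Root rose: left subtree has 3 nodes {elm, lily, yew}, right has 1 {reed}.
      Root yew: left subtree has 2 nodes {elm, lily}, right has 0 { }.
        Root elm: left subtree has 0 nodes { }, right has 1 {lily}.

rye moss fir ash ivy lily elm yew reed rose kale tulip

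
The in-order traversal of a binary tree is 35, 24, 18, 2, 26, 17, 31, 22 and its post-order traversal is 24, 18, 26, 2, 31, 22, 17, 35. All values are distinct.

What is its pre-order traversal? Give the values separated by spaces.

35 17 2 18 24 26 22 31

The last element of post-order is the root; it splits in-order into left and right subtrees.
Root 35: left subtree has 0 nodes { }, right has 7 {24, 18, 2, 26, 17, 31, 22}.
  Root 17: left subtree has 4 nodes {24, 18, 2, 26}, right has 2 {31, 22}.
    Root 2: left subtree has 2 nodes {24, 18}, right has 1 {26}.
      Root 18: left subtree has 1 node {24}, right has 0 { }.
    Root 22: left subtree has 1 node {31}, right has 0 { }.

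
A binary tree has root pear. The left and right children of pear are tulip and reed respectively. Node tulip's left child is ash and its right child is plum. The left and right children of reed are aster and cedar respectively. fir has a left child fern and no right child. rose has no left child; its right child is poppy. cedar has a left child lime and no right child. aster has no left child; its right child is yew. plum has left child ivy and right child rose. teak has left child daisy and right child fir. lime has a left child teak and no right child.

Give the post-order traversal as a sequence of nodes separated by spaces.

ash ivy poppy rose plum tulip yew aster daisy fern fir teak lime cedar reed pear

Post-order visits the left subtree, then the right subtree, then the node.
At pear: go left to tulip.
  At tulip: go left to ash.
    ash is a leaf — visit ash.
  At tulip: go right to plum.
    At plum: go left to ivy.
      ivy is a leaf — visit ivy.
    At plum: go right to rose.
      At rose: no left child.
      At rose: go right to poppy.
        poppy is a leaf — visit poppy.
      Visit rose.
    Visit plum.
  Visit tulip.
At pear: go right to reed.
  At reed: go left to aster.
    At aster: no left child.
    At aster: go right to yew.
      yew is a leaf — visit yew.
    Visit aster.
  At reed: go right to cedar.
    At cedar: go left to lime.
      At lime: go left to teak.
        At teak: go left to daisy.
          daisy is a leaf — visit daisy.
        At teak: go right to fir.
          At fir: go left to fern.
            fern is a leaf — visit fern.
          At fir: no right child.
          Visit fir.
        Visit teak.
      At lime: no right child.
      Visit lime.
    At cedar: no right child.
    Visit cedar.
  Visit reed.
Visit pear.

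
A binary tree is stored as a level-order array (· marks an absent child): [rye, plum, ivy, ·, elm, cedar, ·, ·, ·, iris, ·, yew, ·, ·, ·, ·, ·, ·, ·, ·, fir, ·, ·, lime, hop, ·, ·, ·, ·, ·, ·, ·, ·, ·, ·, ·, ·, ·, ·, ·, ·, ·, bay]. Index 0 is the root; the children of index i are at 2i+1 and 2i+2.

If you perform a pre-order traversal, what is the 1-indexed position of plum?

Pre-order visits the node, then its left subtree, then its right subtree.
Visit rye.
At rye: go left to plum.
  Visit plum.
  At plum: no left child.
  At plum: go right to elm.
    Visit elm.
    At elm: go left to iris.
      Visit iris.
      At iris: no left child.
      At iris: go right to fir.
        Visit fir.
        At fir: no left child.
        At fir: go right to bay.
          bay is a leaf — visit bay.
    At elm: no right child.
At rye: go right to ivy.
  Visit ivy.
  At ivy: go left to cedar.
    Visit cedar.
    At cedar: go left to yew.
      Visit yew.
      At yew: go left to lime.
        lime is a leaf — visit lime.
      At yew: go right to hop.
        hop is a leaf — visit hop.
    At cedar: no right child.
  At ivy: no right child.
Full pre-order sequence: rye, plum, elm, iris, fir, bay, ivy, cedar, yew, lime, hop.

2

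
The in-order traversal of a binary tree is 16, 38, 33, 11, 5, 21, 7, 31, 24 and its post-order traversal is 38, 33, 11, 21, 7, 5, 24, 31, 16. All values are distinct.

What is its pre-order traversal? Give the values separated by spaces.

The last element of post-order is the root; it splits in-order into left and right subtrees.
Root 16: left subtree has 0 nodes { }, right has 8 {38, 33, 11, 5, 21, 7, 31, 24}.
  Root 31: left subtree has 6 nodes {38, 33, 11, 5, 21, 7}, right has 1 {24}.
    Root 5: left subtree has 3 nodes {38, 33, 11}, right has 2 {21, 7}.
      Root 11: left subtree has 2 nodes {38, 33}, right has 0 { }.
        Root 33: left subtree has 1 node {38}, right has 0 { }.
      Root 7: left subtree has 1 node {21}, right has 0 { }.

16 31 5 11 33 38 7 21 24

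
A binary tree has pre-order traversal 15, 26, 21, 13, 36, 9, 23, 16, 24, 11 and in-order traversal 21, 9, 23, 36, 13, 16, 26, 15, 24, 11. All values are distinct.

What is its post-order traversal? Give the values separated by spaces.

23 9 36 16 13 21 26 11 24 15

The first element of pre-order is the root; it splits in-order into left and right subtrees.
Root 15: left subtree has 7 nodes {21, 9, 23, 36, 13, 16, 26}, right has 2 {24, 11}.
  Root 26: left subtree has 6 nodes {21, 9, 23, 36, 13, 16}, right has 0 { }.
    Root 21: left subtree has 0 nodes { }, right has 5 {9, 23, 36, 13, 16}.
      Root 13: left subtree has 3 nodes {9, 23, 36}, right has 1 {16}.
        Root 36: left subtree has 2 nodes {9, 23}, right has 0 { }.
          Root 9: left subtree has 0 nodes { }, right has 1 {23}.
  Root 24: left subtree has 0 nodes { }, right has 1 {11}.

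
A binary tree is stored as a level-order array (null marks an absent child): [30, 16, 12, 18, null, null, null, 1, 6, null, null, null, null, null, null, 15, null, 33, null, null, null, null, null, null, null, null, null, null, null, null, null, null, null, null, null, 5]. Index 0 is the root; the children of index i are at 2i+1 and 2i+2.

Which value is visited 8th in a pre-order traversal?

5

Pre-order visits the node, then its left subtree, then its right subtree.
Visit 30.
At 30: go left to 16.
  Visit 16.
  At 16: go left to 18.
    Visit 18.
    At 18: go left to 1.
      Visit 1.
      At 1: go left to 15.
        15 is a leaf — visit 15.
      At 1: no right child.
    At 18: go right to 6.
      Visit 6.
      At 6: go left to 33.
        Visit 33.
        At 33: go left to 5.
          5 is a leaf — visit 5.
        At 33: no right child.
      At 6: no right child.
  At 16: no right child.
At 30: go right to 12.
  12 is a leaf — visit 12.
Full pre-order sequence: 30, 16, 18, 1, 15, 6, 33, 5, 12.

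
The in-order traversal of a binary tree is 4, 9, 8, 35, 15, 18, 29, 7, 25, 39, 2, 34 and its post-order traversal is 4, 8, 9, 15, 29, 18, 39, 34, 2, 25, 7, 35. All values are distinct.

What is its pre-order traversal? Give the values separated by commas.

35, 9, 4, 8, 7, 18, 15, 29, 25, 2, 39, 34

The last element of post-order is the root; it splits in-order into left and right subtrees.
Root 35: left subtree has 3 nodes {4, 9, 8}, right has 8 {15, 18, 29, 7, 25, 39, 2, 34}.
  Root 9: left subtree has 1 node {4}, right has 1 {8}.
  Root 7: left subtree has 3 nodes {15, 18, 29}, right has 4 {25, 39, 2, 34}.
    Root 18: left subtree has 1 node {15}, right has 1 {29}.
    Root 25: left subtree has 0 nodes { }, right has 3 {39, 2, 34}.
      Root 2: left subtree has 1 node {39}, right has 1 {34}.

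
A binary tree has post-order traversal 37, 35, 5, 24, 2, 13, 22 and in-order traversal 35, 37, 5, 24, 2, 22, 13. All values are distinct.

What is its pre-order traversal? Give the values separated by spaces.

22 2 24 5 35 37 13

The last element of post-order is the root; it splits in-order into left and right subtrees.
Root 22: left subtree has 5 nodes {35, 37, 5, 24, 2}, right has 1 {13}.
  Root 2: left subtree has 4 nodes {35, 37, 5, 24}, right has 0 { }.
    Root 24: left subtree has 3 nodes {35, 37, 5}, right has 0 { }.
      Root 5: left subtree has 2 nodes {35, 37}, right has 0 { }.
        Root 35: left subtree has 0 nodes { }, right has 1 {37}.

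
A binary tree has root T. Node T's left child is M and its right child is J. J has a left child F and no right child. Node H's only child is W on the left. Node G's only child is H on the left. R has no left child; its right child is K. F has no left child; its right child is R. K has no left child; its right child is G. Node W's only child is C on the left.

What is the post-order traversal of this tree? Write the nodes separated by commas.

Post-order visits the left subtree, then the right subtree, then the node.
At T: go left to M.
  M is a leaf — visit M.
At T: go right to J.
  At J: go left to F.
    At F: no left child.
    At F: go right to R.
      At R: no left child.
      At R: go right to K.
        At K: no left child.
        At K: go right to G.
          At G: go left to H.
            At H: go left to W.
              At W: go left to C.
                C is a leaf — visit C.
              At W: no right child.
              Visit W.
            At H: no right child.
            Visit H.
          At G: no right child.
          Visit G.
        Visit K.
      Visit R.
    Visit F.
  At J: no right child.
  Visit J.
Visit T.

M, C, W, H, G, K, R, F, J, T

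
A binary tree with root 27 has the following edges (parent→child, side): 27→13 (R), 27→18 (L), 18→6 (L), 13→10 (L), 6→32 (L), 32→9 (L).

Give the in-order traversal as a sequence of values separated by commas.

9, 32, 6, 18, 27, 10, 13

In-order visits the left subtree, then the node, then the right subtree.
At 27: go left to 18.
  At 18: go left to 6.
    At 6: go left to 32.
      At 32: go left to 9.
        9 is a leaf — visit 9.
      Visit 32.
      At 32: no right child.
    Visit 6.
    At 6: no right child.
  Visit 18.
  At 18: no right child.
Visit 27.
At 27: go right to 13.
  At 13: go left to 10.
    10 is a leaf — visit 10.
  Visit 13.
  At 13: no right child.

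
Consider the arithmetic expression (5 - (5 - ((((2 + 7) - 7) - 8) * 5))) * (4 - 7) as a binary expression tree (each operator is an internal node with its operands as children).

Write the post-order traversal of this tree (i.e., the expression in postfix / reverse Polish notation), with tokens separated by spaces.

Post-order on an expression tree gives postfix notation: for each operator, emit left operand, right operand, then the operator.

5 5 2 7 + 7 - 8 - 5 * - - 4 7 - *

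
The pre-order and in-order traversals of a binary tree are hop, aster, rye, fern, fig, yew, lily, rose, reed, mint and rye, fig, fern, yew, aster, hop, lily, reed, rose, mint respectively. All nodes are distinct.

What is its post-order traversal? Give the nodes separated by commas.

The first element of pre-order is the root; it splits in-order into left and right subtrees.
Root hop: left subtree has 5 nodes {rye, fig, fern, yew, aster}, right has 4 {lily, reed, rose, mint}.
  Root aster: left subtree has 4 nodes {rye, fig, fern, yew}, right has 0 { }.
    Root rye: left subtree has 0 nodes { }, right has 3 {fig, fern, yew}.
      Root fern: left subtree has 1 node {fig}, right has 1 {yew}.
  Root lily: left subtree has 0 nodes { }, right has 3 {reed, rose, mint}.
    Root rose: left subtree has 1 node {reed}, right has 1 {mint}.

fig, yew, fern, rye, aster, reed, mint, rose, lily, hop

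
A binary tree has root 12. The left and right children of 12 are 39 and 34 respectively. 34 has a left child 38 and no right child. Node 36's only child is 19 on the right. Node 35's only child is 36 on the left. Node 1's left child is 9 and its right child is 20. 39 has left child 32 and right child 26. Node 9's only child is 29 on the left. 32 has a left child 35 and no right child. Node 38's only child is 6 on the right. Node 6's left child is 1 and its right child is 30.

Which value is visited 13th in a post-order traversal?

38

Post-order visits the left subtree, then the right subtree, then the node.
At 12: go left to 39.
  At 39: go left to 32.
    At 32: go left to 35.
      At 35: go left to 36.
        At 36: no left child.
        At 36: go right to 19.
          19 is a leaf — visit 19.
        Visit 36.
      At 35: no right child.
      Visit 35.
    At 32: no right child.
    Visit 32.
  At 39: go right to 26.
    26 is a leaf — visit 26.
  Visit 39.
At 12: go right to 34.
  At 34: go left to 38.
    At 38: no left child.
    At 38: go right to 6.
      At 6: go left to 1.
        At 1: go left to 9.
          At 9: go left to 29.
            29 is a leaf — visit 29.
          At 9: no right child.
          Visit 9.
        At 1: go right to 20.
          20 is a leaf — visit 20.
        Visit 1.
      At 6: go right to 30.
        30 is a leaf — visit 30.
      Visit 6.
    Visit 38.
  At 34: no right child.
  Visit 34.
Visit 12.
Full post-order sequence: 19, 36, 35, 32, 26, 39, 29, 9, 20, 1, 30, 6, 38, 34, 12.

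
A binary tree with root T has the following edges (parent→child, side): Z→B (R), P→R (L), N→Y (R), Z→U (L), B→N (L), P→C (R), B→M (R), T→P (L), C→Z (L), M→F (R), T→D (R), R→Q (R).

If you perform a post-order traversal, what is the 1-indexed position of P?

Post-order visits the left subtree, then the right subtree, then the node.
At T: go left to P.
  At P: go left to R.
    At R: no left child.
    At R: go right to Q.
      Q is a leaf — visit Q.
    Visit R.
  At P: go right to C.
    At C: go left to Z.
      At Z: go left to U.
        U is a leaf — visit U.
      At Z: go right to B.
        At B: go left to N.
          At N: no left child.
          At N: go right to Y.
            Y is a leaf — visit Y.
          Visit N.
        At B: go right to M.
          At M: no left child.
          At M: go right to F.
            F is a leaf — visit F.
          Visit M.
        Visit B.
      Visit Z.
    At C: no right child.
    Visit C.
  Visit P.
At T: go right to D.
  D is a leaf — visit D.
Visit T.
Full post-order sequence: Q, R, U, Y, N, F, M, B, Z, C, P, D, T.

11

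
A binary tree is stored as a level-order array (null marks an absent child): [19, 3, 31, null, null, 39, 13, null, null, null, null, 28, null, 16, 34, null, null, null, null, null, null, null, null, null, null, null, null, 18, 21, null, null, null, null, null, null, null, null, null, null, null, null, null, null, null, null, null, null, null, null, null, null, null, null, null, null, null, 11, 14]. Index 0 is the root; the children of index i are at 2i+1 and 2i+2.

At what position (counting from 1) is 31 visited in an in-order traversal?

In-order visits the left subtree, then the node, then the right subtree.
At 19: go left to 3.
  3 is a leaf — visit 3.
Visit 19.
At 19: go right to 31.
  At 31: go left to 39.
    At 39: go left to 28.
      28 is a leaf — visit 28.
    Visit 39.
    At 39: no right child.
  Visit 31.
  At 31: go right to 13.
    At 13: go left to 16.
      At 16: go left to 18.
        At 18: no left child.
        Visit 18.
        At 18: go right to 11.
          11 is a leaf — visit 11.
      Visit 16.
      At 16: go right to 21.
        At 21: go left to 14.
          14 is a leaf — visit 14.
        Visit 21.
        At 21: no right child.
    Visit 13.
    At 13: go right to 34.
      34 is a leaf — visit 34.
Full in-order sequence: 3, 19, 28, 39, 31, 18, 11, 16, 14, 21, 13, 34.

5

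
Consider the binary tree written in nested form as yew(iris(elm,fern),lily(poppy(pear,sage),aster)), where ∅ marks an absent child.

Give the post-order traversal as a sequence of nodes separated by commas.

elm, fern, iris, pear, sage, poppy, aster, lily, yew

Post-order visits the left subtree, then the right subtree, then the node.
At yew: go left to iris.
  At iris: go left to elm.
    elm is a leaf — visit elm.
  At iris: go right to fern.
    fern is a leaf — visit fern.
  Visit iris.
At yew: go right to lily.
  At lily: go left to poppy.
    At poppy: go left to pear.
      pear is a leaf — visit pear.
    At poppy: go right to sage.
      sage is a leaf — visit sage.
    Visit poppy.
  At lily: go right to aster.
    aster is a leaf — visit aster.
  Visit lily.
Visit yew.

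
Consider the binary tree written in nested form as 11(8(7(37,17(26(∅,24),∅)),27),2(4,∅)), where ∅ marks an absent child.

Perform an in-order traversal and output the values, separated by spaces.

37 7 26 24 17 8 27 11 4 2

In-order visits the left subtree, then the node, then the right subtree.
At 11: go left to 8.
  At 8: go left to 7.
    At 7: go left to 37.
      37 is a leaf — visit 37.
    Visit 7.
    At 7: go right to 17.
      At 17: go left to 26.
        At 26: no left child.
        Visit 26.
        At 26: go right to 24.
          24 is a leaf — visit 24.
      Visit 17.
      At 17: no right child.
  Visit 8.
  At 8: go right to 27.
    27 is a leaf — visit 27.
Visit 11.
At 11: go right to 2.
  At 2: go left to 4.
    4 is a leaf — visit 4.
  Visit 2.
  At 2: no right child.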